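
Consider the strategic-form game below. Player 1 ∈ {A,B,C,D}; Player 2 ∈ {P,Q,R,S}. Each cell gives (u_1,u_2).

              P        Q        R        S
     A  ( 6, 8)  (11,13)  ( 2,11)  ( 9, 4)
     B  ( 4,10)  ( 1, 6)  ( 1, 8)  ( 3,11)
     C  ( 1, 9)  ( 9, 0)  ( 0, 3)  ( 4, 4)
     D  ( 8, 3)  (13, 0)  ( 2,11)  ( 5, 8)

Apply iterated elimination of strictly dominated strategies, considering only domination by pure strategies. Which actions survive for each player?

P1 drop B (A beats it: P:6>4 Q:11>1 R:2>1 S:9>3)
P1 drop C (A beats it: P:6>1 Q:11>9 R:2>0 S:9>4)
P2 drop P (R beats it: A:11>8 D:11>3)
P2 drop S (R beats it: A:11>4 D:11>8)
P1→{A,D} P2→{Q,R}

IESDS → P1:{A,D} P2:{Q,R}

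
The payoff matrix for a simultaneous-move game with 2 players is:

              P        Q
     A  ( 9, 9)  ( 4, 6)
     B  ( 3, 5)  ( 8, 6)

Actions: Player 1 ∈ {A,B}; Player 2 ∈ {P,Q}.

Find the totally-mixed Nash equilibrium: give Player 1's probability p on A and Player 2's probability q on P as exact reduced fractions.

(p,q) = (1/4, 2/5)

P1 indiff ⇒ q·9+(1-q)·4 = q·3+(1-q)·8 ⇒ q(6) = (1-q)(4) ⇒ q = 2/5
P2 indiff ⇒ p·9+(1-p)·5 = p·6+(1-p)·6 ⇒ p(3) = (1-p)(1) ⇒ p = 1/4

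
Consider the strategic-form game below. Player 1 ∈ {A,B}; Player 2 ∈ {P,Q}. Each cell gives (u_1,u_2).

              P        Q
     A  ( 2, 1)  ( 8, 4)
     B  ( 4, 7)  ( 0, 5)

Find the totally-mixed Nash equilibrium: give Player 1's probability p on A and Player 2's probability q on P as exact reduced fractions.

P1 indiff ⇒ q·2+(1-q)·8 = q·4+(1-q)·0 ⇒ q(-2) = (1-q)(-8) ⇒ q = 4/5
P2 indiff ⇒ p·1+(1-p)·7 = p·4+(1-p)·5 ⇒ p(-3) = (1-p)(-2) ⇒ p = 2/5

(p,q) = (2/5, 4/5)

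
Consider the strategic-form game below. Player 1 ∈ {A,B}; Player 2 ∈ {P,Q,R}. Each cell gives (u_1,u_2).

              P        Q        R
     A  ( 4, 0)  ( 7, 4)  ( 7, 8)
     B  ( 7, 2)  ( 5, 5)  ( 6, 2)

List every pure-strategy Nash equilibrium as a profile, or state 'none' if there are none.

PSNE = {(A,R)}

(A,P): not NE [P1→B gives 7>4; P2→R gives 8>0]
(A,Q): not NE [P2→R gives 8>4]
(A,R): NE
(B,P): not NE [P2→Q gives 5>2]
(B,Q): not NE [P1→A gives 7>5]
(B,R): not NE [P1→A gives 7>6; P2→Q gives 5>2]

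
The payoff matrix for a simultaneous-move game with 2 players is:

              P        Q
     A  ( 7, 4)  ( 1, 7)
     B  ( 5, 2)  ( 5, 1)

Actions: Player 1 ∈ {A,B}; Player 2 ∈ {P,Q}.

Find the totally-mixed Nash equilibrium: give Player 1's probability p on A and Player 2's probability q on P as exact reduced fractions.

P1 indiff ⇒ q·7+(1-q)·1 = q·5+(1-q)·5 ⇒ q(2) = (1-q)(4) ⇒ q = 2/3
P2 indiff ⇒ p·4+(1-p)·2 = p·7+(1-p)·1 ⇒ p(-3) = (1-p)(-1) ⇒ p = 1/4

P1 mixes 1/4 on A; P2 mixes 2/3 on P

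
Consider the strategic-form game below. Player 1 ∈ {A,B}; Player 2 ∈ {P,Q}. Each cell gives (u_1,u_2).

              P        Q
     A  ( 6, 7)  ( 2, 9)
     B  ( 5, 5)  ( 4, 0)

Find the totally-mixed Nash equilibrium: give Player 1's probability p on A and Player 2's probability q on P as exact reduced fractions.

(p,q) = (5/7, 2/3)

P1 indiff ⇒ q·6+(1-q)·2 = q·5+(1-q)·4 ⇒ q(1) = (1-q)(2) ⇒ q = 2/3
P2 indiff ⇒ p·7+(1-p)·5 = p·9+(1-p)·0 ⇒ p(-2) = (1-p)(-5) ⇒ p = 5/7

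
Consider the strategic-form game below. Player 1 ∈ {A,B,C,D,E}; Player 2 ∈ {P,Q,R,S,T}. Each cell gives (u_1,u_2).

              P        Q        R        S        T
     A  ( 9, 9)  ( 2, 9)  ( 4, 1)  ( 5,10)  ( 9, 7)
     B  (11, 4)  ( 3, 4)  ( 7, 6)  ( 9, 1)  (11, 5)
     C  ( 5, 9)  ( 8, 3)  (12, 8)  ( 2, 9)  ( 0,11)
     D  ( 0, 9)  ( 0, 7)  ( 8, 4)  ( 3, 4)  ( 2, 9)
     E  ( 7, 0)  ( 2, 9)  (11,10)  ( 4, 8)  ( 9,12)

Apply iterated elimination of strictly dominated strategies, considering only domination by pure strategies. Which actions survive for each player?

Survivors P1:{B,C,E} P2:{R,T}

P1 drop A (B beats it: P:11>9 Q:3>2 R:7>4 S:9>5 T:11>9)
P1 drop D (E beats it: P:7>0 Q:2>0 R:11>8 S:4>3 T:9>2)
P2 drop P (T beats it: B:5>4 C:11>9 E:12>0)
P2 drop Q (R beats it: B:6>4 C:8>3 E:10>9)
P2 drop S (T beats it: B:5>1 C:11>9 E:12>8)
P1→{B,C,E} P2→{R,T}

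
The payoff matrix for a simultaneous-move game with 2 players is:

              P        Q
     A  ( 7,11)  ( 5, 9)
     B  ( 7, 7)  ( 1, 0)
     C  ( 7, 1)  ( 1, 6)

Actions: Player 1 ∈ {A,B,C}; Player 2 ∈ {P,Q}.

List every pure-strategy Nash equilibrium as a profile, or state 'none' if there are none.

(A,P): NE
(A,Q): not NE [P2→P gives 11>9]
(B,P): NE
(B,Q): not NE [P1→A gives 5>1; P2→P gives 7>0]
(C,P): not NE [P2→Q gives 6>1]
(C,Q): not NE [P1→A gives 5>1]

Nash profiles: (A,P), (B,P)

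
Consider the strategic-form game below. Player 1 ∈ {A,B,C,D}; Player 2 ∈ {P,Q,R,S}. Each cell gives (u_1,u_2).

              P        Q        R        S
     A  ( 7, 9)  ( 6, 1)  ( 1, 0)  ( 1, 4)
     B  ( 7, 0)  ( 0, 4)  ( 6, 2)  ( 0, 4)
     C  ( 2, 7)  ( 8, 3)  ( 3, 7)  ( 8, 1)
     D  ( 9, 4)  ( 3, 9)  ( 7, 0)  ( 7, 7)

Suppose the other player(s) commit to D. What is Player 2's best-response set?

u_2(P vs D) = 4
u_2(Q vs D) = 9
u_2(R vs D) = 0
u_2(S vs D) = 7
max payoff 9 at {Q}

argmax u_2 = {Q}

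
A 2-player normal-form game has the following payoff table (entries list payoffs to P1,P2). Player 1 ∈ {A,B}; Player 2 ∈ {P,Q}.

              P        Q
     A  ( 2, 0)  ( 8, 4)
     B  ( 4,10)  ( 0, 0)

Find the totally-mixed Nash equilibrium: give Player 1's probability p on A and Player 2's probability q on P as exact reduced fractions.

P1 indiff ⇒ q·2+(1-q)·8 = q·4+(1-q)·0 ⇒ q(-2) = (1-q)(-8) ⇒ q = 4/5
P2 indiff ⇒ p·0+(1-p)·10 = p·4+(1-p)·0 ⇒ p(-4) = (1-p)(-10) ⇒ p = 5/7

p=5/7, q=4/5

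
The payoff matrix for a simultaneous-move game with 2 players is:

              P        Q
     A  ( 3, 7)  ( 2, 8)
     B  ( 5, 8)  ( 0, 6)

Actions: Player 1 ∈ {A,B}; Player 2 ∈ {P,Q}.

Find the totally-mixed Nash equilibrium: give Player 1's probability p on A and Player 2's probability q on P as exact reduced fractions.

p=2/3, q=1/2

P1 indiff ⇒ q·3+(1-q)·2 = q·5+(1-q)·0 ⇒ q(-2) = (1-q)(-2) ⇒ q = 1/2
P2 indiff ⇒ p·7+(1-p)·8 = p·8+(1-p)·6 ⇒ p(-1) = (1-p)(-2) ⇒ p = 2/3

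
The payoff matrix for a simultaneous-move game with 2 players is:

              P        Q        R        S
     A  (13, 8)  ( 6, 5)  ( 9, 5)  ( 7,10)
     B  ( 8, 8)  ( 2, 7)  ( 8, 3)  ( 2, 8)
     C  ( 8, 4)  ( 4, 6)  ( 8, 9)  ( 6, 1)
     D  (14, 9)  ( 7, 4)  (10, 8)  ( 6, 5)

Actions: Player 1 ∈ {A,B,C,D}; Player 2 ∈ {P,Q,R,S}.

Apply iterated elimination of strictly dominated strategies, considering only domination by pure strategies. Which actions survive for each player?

P1 drop B (A beats it: P:13>8 Q:6>2 R:9>8 S:7>2)
P1 drop C (A beats it: P:13>8 Q:6>4 R:9>8 S:7>6)
P2 drop Q (P beats it: A:8>5 D:9>4)
P2 drop R (P beats it: A:8>5 D:9>8)
P1→{A,D} P2→{P,S}

IESDS → P1:{A,D} P2:{P,S}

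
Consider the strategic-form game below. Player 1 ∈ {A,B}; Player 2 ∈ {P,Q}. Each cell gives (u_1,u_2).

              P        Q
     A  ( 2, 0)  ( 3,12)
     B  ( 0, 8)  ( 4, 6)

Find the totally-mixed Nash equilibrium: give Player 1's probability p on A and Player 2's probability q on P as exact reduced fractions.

P1 indiff ⇒ q·2+(1-q)·3 = q·0+(1-q)·4 ⇒ q(2) = (1-q)(1) ⇒ q = 1/3
P2 indiff ⇒ p·0+(1-p)·8 = p·12+(1-p)·6 ⇒ p(-12) = (1-p)(-2) ⇒ p = 1/7

p=1/7, q=1/3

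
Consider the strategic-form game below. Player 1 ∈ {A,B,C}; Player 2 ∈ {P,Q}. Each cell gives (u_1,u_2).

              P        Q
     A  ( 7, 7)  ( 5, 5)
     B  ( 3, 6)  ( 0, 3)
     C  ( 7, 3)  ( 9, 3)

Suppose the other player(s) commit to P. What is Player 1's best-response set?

argmax u_1 = {A,C}

u_1(A vs P) = 7
u_1(B vs P) = 3
u_1(C vs P) = 7
max payoff 7 at {A,C}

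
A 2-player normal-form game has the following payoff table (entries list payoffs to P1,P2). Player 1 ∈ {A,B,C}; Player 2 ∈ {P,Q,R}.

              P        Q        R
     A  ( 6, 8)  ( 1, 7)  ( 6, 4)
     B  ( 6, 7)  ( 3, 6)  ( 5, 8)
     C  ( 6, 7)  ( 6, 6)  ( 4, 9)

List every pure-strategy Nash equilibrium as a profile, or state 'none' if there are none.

(A,P): NE
(A,Q): not NE [P1→C gives 6>1; P2→P gives 8>7]
(A,R): not NE [P2→P gives 8>4]
(B,P): not NE [P2→R gives 8>7]
(B,Q): not NE [P1→C gives 6>3; P2→R gives 8>6]
(B,R): not NE [P1→A gives 6>5]
(C,P): not NE [P2→R gives 9>7]
(C,Q): not NE [P2→R gives 9>6]
(C,R): not NE [P1→A gives 6>4]

PSNE = {(A,P)}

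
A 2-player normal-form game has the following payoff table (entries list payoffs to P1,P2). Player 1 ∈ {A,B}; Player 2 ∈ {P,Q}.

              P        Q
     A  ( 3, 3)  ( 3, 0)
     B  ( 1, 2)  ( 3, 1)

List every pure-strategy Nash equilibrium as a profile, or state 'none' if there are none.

(A,P): NE
(A,Q): not NE [P2→P gives 3>0]
(B,P): not NE [P1→A gives 3>1]
(B,Q): not NE [P2→P gives 2>1]

Nash profiles: (A,P)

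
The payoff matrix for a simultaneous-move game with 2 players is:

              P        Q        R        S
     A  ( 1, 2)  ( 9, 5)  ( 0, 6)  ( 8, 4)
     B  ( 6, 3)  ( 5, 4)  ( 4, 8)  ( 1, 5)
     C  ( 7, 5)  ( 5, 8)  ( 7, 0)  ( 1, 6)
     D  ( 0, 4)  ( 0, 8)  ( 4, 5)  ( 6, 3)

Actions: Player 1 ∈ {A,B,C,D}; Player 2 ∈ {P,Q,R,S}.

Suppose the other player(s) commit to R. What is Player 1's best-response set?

u_1(A vs R) = 0
u_1(B vs R) = 4
u_1(C vs R) = 7
u_1(D vs R) = 4
max payoff 7 at {C}

P1 best: {C}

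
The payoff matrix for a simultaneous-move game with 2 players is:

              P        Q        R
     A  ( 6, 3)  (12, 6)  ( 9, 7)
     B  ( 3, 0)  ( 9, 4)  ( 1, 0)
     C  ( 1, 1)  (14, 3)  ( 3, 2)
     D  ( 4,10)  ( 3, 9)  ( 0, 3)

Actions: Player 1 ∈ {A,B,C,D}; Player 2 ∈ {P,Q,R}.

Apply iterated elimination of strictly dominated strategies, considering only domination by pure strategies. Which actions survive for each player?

P1 drop B (A beats it: P:6>3 Q:12>9 R:9>1)
P1 drop D (A beats it: P:6>4 Q:12>3 R:9>0)
P2 drop P (Q beats it: A:6>3 C:3>1)
P1→{A,C} P2→{Q,R}

Remaining: P1:{A,C} P2:{Q,R}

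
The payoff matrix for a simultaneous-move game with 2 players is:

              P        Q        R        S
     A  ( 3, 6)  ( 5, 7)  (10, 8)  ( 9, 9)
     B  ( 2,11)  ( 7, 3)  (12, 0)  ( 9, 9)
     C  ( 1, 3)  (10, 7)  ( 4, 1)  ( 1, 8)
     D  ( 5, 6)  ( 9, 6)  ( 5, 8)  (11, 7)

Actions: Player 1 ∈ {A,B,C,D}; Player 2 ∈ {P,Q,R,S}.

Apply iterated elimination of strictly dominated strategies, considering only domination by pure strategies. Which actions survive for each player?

Survivors P1:{A,B,D} P2:{P,R,S}

P2 drop Q (S beats it: A:9>7 B:9>3 C:8>7 D:7>6)
P1 drop C (A beats it: P:3>1 R:10>4 S:9>1)
P1→{A,B,D} P2→{P,R,S}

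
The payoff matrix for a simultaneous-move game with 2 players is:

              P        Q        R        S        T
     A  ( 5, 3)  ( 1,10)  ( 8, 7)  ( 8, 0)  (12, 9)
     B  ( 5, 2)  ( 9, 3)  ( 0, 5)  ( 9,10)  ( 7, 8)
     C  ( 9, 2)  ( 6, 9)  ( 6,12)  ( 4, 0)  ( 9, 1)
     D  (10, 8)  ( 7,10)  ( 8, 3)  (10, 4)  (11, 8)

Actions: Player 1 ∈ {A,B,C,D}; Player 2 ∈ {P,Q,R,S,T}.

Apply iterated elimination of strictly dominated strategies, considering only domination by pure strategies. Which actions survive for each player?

P1 drop C (D beats it: P:10>9 Q:7>6 R:8>6 S:10>4 T:11>9)
P2 drop P (Q beats it: A:10>3 B:3>2 D:10>8)
P2 drop R (T beats it: A:9>7 B:8>5 D:8>3)
P1→{A,B,D} P2→{Q,S,T}

Survivors P1:{A,B,D} P2:{Q,S,T}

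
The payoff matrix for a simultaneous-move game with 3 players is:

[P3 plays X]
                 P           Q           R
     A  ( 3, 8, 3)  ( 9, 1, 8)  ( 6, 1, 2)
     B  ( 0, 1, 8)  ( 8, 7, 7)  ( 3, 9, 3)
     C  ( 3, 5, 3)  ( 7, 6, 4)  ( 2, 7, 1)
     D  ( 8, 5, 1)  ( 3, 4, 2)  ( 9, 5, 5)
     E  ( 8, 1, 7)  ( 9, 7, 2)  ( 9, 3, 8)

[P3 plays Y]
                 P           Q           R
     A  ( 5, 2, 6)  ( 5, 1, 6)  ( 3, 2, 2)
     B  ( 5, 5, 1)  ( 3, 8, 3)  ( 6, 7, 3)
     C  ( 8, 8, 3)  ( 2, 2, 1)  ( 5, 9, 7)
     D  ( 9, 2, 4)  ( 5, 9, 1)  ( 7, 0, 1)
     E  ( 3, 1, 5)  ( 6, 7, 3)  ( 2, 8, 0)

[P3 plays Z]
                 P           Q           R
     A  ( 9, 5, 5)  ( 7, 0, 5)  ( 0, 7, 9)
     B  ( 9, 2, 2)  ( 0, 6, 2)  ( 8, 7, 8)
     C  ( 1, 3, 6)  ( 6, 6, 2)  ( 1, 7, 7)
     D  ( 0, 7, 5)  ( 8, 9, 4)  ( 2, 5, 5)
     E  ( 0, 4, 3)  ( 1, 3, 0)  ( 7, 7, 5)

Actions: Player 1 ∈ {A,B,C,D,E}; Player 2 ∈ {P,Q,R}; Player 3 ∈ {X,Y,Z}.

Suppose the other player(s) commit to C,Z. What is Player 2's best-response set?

P2 best: {R}

u_2(P vs C,Z) = 3
u_2(Q vs C,Z) = 6
u_2(R vs C,Z) = 7
max payoff 7 at {R}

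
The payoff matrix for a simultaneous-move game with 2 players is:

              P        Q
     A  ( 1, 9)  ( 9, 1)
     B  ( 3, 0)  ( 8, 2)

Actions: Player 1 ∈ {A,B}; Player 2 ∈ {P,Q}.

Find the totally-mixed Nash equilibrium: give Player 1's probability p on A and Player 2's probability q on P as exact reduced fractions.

P1 mixes 1/5 on A; P2 mixes 1/3 on P

P1 indiff ⇒ q·1+(1-q)·9 = q·3+(1-q)·8 ⇒ q(-2) = (1-q)(-1) ⇒ q = 1/3
P2 indiff ⇒ p·9+(1-p)·0 = p·1+(1-p)·2 ⇒ p(8) = (1-p)(2) ⇒ p = 1/5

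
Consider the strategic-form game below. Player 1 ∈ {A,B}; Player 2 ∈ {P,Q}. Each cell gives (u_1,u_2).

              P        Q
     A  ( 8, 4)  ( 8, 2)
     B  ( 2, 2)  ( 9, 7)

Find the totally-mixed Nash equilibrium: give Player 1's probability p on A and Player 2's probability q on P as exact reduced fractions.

p=5/7, q=1/7

P1 indiff ⇒ q·8+(1-q)·8 = q·2+(1-q)·9 ⇒ q(6) = (1-q)(1) ⇒ q = 1/7
P2 indiff ⇒ p·4+(1-p)·2 = p·2+(1-p)·7 ⇒ p(2) = (1-p)(5) ⇒ p = 5/7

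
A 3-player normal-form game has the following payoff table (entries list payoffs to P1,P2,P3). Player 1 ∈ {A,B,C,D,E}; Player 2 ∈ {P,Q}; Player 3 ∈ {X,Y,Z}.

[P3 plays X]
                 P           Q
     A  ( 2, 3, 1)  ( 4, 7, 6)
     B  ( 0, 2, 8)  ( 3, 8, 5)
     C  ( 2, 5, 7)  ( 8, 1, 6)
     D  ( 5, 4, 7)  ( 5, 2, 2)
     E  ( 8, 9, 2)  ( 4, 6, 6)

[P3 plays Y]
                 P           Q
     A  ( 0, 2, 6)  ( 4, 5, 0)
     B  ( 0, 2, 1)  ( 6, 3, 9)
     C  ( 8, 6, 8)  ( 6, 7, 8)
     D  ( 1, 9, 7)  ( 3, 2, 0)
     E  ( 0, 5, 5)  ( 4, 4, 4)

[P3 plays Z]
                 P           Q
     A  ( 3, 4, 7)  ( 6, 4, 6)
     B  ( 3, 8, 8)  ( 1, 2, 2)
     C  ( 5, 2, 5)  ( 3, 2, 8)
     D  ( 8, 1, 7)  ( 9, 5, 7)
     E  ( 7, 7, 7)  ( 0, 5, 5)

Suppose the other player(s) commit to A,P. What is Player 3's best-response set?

u_3(X vs A,P) = 1
u_3(Y vs A,P) = 6
u_3(Z vs A,P) = 7
max payoff 7 at {Z}

BR_3 = {Z}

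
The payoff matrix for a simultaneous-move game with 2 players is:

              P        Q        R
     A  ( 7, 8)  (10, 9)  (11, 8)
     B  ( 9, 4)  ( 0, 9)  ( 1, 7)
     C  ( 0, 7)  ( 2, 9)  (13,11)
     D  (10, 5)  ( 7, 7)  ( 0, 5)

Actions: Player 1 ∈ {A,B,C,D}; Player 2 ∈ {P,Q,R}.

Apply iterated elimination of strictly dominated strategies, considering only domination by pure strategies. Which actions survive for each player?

Survivors P1:{A,C} P2:{Q,R}

P2 drop P (Q beats it: A:9>8 B:9>4 C:9>7 D:7>5)
P1 drop B (A beats it: Q:10>0 R:11>1)
P1 drop D (A beats it: Q:10>7 R:11>0)
P1→{A,C} P2→{Q,R}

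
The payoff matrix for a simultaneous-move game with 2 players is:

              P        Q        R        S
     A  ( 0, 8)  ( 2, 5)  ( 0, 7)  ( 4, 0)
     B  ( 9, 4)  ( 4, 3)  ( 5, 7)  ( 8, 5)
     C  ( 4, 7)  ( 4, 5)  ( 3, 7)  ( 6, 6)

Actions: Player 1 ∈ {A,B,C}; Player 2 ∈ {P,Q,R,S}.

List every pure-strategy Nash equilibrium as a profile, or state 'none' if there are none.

(A,P): not NE [P1→B gives 9>0]
(A,Q): not NE [P1→C gives 4>2; P2→P gives 8>5]
(A,R): not NE [P1→B gives 5>0; P2→P gives 8>7]
(A,S): not NE [P1→B gives 8>4; P2→P gives 8>0]
(B,P): not NE [P2→R gives 7>4]
(B,Q): not NE [P2→R gives 7>3]
(B,R): NE
(B,S): not NE [P2→R gives 7>5]
(C,P): not NE [P1→B gives 9>4]
(C,Q): not NE [P2→R gives 7>5]
(C,R): not NE [P1→B gives 5>3]
(C,S): not NE [P1→B gives 8>6; P2→R gives 7>6]

Nash profiles: (B,R)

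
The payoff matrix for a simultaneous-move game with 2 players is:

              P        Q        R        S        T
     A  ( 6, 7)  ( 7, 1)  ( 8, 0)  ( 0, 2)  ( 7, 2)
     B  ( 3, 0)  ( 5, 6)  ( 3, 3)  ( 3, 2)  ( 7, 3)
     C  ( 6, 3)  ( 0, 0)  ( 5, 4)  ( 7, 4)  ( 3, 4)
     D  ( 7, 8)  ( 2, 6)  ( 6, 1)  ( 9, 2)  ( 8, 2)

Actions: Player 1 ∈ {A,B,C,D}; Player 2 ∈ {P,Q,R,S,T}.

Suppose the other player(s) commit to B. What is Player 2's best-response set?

P2 best: {Q}

u_2(P vs B) = 0
u_2(Q vs B) = 6
u_2(R vs B) = 3
u_2(S vs B) = 2
u_2(T vs B) = 3
max payoff 6 at {Q}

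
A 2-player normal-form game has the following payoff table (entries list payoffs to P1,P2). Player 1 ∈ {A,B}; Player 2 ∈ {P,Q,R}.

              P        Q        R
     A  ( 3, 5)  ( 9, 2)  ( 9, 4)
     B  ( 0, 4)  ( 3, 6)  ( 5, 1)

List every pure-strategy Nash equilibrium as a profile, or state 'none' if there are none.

(A,P): NE
(A,Q): not NE [P2→P gives 5>2]
(A,R): not NE [P2→P gives 5>4]
(B,P): not NE [P1→A gives 3>0; P2→Q gives 6>4]
(B,Q): not NE [P1→A gives 9>3]
(B,R): not NE [P1→A gives 9>5; P2→Q gives 6>1]

Nash profiles: (A,P)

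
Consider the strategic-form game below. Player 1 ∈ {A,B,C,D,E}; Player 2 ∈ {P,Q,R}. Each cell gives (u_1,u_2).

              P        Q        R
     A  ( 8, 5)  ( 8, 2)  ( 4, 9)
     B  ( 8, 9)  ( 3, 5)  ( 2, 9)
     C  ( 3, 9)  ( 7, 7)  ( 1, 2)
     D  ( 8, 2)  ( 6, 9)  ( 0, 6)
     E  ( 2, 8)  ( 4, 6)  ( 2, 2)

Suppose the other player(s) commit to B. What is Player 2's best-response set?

BR_2 = {P,R}

u_2(P vs B) = 9
u_2(Q vs B) = 5
u_2(R vs B) = 9
max payoff 9 at {P,R}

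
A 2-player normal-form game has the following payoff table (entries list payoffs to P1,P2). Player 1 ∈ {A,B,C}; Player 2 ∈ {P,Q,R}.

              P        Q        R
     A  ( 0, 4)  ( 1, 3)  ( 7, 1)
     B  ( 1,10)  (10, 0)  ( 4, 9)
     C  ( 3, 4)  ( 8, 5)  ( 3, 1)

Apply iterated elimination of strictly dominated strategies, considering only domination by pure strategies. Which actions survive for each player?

Survivors P1:{B,C} P2:{P,Q}

P2 drop R (P beats it: A:4>1 B:10>9 C:4>1)
P1 drop A (B beats it: P:1>0 Q:10>1)
P1→{B,C} P2→{P,Q}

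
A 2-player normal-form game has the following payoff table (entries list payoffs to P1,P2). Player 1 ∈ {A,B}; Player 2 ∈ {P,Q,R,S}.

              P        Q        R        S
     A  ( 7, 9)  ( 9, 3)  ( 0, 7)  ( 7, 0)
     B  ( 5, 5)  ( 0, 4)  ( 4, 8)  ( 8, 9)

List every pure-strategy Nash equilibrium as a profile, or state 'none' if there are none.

Nash profiles: (A,P), (B,S)

(A,P): NE
(A,Q): not NE [P2→P gives 9>3]
(A,R): not NE [P1→B gives 4>0; P2→P gives 9>7]
(A,S): not NE [P1→B gives 8>7; P2→P gives 9>0]
(B,P): not NE [P1→A gives 7>5; P2→S gives 9>5]
(B,Q): not NE [P1→A gives 9>0; P2→S gives 9>4]
(B,R): not NE [P2→S gives 9>8]
(B,S): NE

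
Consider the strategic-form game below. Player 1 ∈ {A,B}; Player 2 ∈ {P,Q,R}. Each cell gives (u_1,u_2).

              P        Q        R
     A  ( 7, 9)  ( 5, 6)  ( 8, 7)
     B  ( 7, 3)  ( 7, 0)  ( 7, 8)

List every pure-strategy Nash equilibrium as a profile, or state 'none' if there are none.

(A,P): NE
(A,Q): not NE [P1→B gives 7>5; P2→P gives 9>6]
(A,R): not NE [P2→P gives 9>7]
(B,P): not NE [P2→R gives 8>3]
(B,Q): not NE [P2→R gives 8>0]
(B,R): not NE [P1→A gives 8>7]

PSNE = {(A,P)}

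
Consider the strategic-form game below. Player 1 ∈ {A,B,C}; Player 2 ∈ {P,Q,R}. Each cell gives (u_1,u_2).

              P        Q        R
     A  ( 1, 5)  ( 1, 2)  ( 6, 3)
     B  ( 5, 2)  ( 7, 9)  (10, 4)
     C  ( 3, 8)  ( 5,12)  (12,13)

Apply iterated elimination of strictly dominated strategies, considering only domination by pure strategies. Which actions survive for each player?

P1 drop A (B beats it: P:5>1 Q:7>1 R:10>6)
P2 drop P (Q beats it: B:9>2 C:12>8)
P1→{B,C} P2→{Q,R}

IESDS → P1:{B,C} P2:{Q,R}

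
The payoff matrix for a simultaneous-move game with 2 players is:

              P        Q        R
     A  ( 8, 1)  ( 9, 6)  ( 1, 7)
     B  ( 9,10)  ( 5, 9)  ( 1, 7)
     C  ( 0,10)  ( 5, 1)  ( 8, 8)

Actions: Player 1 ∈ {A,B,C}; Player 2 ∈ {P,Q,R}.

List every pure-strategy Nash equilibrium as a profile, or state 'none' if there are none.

(A,P): not NE [P1→B gives 9>8; P2→R gives 7>1]
(A,Q): not NE [P2→R gives 7>6]
(A,R): not NE [P1→C gives 8>1]
(B,P): NE
(B,Q): not NE [P1→A gives 9>5; P2→P gives 10>9]
(B,R): not NE [P1→C gives 8>1; P2→P gives 10>7]
(C,P): not NE [P1→B gives 9>0]
(C,Q): not NE [P1→A gives 9>5; P2→P gives 10>1]
(C,R): not NE [P2→P gives 10>8]

NE set: (B,P)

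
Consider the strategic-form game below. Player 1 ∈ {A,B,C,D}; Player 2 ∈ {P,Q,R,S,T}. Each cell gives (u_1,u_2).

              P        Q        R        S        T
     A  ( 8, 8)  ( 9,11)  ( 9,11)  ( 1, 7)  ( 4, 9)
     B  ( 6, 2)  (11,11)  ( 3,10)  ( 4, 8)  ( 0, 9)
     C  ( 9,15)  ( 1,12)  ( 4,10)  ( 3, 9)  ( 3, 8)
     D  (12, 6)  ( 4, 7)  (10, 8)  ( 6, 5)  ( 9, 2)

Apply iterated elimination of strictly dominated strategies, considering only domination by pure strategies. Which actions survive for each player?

P1 drop C (D beats it: P:12>9 Q:4>1 R:10>4 S:6>3 T:9>3)
P2 drop P (Q beats it: A:11>8 B:11>2 D:7>6)
P2 drop S (Q beats it: A:11>7 B:11>8 D:7>5)
P2 drop T (Q beats it: A:11>9 B:11>9 D:7>2)
P1→{A,B,D} P2→{Q,R}

IESDS → P1:{A,B,D} P2:{Q,R}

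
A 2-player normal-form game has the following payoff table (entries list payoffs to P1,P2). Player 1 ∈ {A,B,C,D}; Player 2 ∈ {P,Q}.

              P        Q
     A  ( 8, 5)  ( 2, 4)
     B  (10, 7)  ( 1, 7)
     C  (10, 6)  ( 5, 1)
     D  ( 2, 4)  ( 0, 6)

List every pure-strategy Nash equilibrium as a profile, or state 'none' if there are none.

Nash profiles: (B,P), (C,P)

(A,P): not NE [P1→C gives 10>8]
(A,Q): not NE [P1→C gives 5>2; P2→P gives 5>4]
(B,P): NE
(B,Q): not NE [P1→C gives 5>1]
(C,P): NE
(C,Q): not NE [P2→P gives 6>1]
(D,P): not NE [P1→C gives 10>2; P2→Q gives 6>4]
(D,Q): not NE [P1→C gives 5>0]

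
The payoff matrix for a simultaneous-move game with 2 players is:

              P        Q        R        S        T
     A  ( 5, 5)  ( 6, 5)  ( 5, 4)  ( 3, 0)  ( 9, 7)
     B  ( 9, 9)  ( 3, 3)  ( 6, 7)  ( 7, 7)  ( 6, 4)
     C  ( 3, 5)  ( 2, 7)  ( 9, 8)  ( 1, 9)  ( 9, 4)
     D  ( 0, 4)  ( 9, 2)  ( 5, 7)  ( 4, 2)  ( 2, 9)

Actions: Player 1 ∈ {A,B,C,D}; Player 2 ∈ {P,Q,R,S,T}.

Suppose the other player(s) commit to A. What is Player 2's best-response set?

u_2(P vs A) = 5
u_2(Q vs A) = 5
u_2(R vs A) = 4
u_2(S vs A) = 0
u_2(T vs A) = 7
max payoff 7 at {T}

P2 best: {T}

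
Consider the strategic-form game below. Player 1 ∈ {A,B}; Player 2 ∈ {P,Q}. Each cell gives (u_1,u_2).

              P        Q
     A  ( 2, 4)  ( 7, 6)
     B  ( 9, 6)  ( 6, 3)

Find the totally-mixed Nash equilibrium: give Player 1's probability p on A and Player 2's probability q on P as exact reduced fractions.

P1 indiff ⇒ q·2+(1-q)·7 = q·9+(1-q)·6 ⇒ q(-7) = (1-q)(-1) ⇒ q = 1/8
P2 indiff ⇒ p·4+(1-p)·6 = p·6+(1-p)·3 ⇒ p(-2) = (1-p)(-3) ⇒ p = 3/5

p=3/5, q=1/8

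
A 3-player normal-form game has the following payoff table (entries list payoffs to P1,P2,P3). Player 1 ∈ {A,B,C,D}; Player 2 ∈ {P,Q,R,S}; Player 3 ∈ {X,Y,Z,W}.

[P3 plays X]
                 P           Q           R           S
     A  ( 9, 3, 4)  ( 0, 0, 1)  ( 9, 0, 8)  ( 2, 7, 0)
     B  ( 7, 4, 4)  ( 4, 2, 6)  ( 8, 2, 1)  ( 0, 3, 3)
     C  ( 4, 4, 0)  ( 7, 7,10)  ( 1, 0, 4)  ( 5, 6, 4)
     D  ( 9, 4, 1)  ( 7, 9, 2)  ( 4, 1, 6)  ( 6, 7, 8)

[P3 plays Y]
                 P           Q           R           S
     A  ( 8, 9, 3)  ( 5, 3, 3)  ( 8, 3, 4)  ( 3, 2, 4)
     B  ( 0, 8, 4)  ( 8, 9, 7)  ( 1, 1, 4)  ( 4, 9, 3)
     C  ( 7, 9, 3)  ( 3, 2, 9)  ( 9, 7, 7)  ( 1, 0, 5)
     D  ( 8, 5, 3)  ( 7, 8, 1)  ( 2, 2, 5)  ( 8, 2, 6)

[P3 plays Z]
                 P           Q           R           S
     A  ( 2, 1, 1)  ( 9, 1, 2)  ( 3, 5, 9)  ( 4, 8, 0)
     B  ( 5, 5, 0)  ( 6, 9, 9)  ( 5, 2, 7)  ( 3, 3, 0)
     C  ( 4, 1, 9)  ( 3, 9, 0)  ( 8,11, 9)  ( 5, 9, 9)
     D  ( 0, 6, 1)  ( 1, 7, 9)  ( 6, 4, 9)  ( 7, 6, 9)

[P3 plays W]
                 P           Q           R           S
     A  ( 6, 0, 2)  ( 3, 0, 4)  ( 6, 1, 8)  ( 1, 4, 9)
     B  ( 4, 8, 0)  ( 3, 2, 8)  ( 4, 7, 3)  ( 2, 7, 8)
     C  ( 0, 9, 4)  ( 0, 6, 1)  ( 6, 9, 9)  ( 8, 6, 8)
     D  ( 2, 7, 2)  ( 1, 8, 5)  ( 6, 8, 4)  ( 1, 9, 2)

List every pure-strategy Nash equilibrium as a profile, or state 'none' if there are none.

(A,P,X): not NE [P2→S gives 7>3]
(A,P,Y): not NE [P3→X gives 4>3]
(A,P,Z): not NE [P1→B gives 5>2; P2→S gives 8>1; P3→X gives 4>1]
(A,P,W): not NE [P2→S gives 4>0; P3→X gives 4>2]
(A,Q,X): not NE [P1→D gives 7>0; P2→S gives 7>0; P3→W gives 4>1]
(A,Q,Y): not NE [P1→B gives 8>5; P2→P gives 9>3; P3→W gives 4>3]
(A,Q,Z): not NE [P2→S gives 8>1; P3→W gives 4>2]
(A,Q,W): not NE [P2→S gives 4>0]
(A,R,X): not NE [P2→S gives 7>0; P3→Z gives 9>8]
(A,R,Y): not NE [P1→C gives 9>8; P2→P gives 9>3; P3→Z gives 9>4]
(A,R,Z): not NE [P1→C gives 8>3; P2→S gives 8>5]
(A,R,W): not NE [P2→S gives 4>1; P3→Z gives 9>8]
(A,S,X): not NE [P1→D gives 6>2; P3→W gives 9>0]
(A,S,Y): not NE [P1→D gives 8>3; P2→P gives 9>2; P3→W gives 9>4]
(A,S,Z): not NE [P1→D gives 7>4; P3→W gives 9>0]
(A,S,W): not NE [P1→C gives 8>1]
(B,P,X): not NE [P1→D gives 9>7]
(B,P,Y): not NE [P1→D gives 8>0; P2→S gives 9>8]
(B,P,Z): not NE [P2→Q gives 9>5; P3→Y gives 4>0]
(B,P,W): not NE [P1→A gives 6>4; P3→Y gives 4>0]
(B,Q,X): not NE [P1→D gives 7>4; P2→P gives 4>2; P3→Z gives 9>6]
(B,Q,Y): not NE [P3→Z gives 9>7]
(B,Q,Z): not NE [P1→A gives 9>6]
(B,Q,W): not NE [P2→P gives 8>2; P3→Z gives 9>8]
(B,R,X): not NE [P1→A gives 9>8; P2→P gives 4>2; P3→Z gives 7>1]
(B,R,Y): not NE [P1→C gives 9>1; P2→S gives 9>1; P3→Z gives 7>4]
(B,R,Z): not NE [P1→C gives 8>5; P2→Q gives 9>2]
(B,R,W): not NE [P1→D gives 6>4; P2→P gives 8>7; P3→Z gives 7>3]
(B,S,X): not NE [P1→D gives 6>0; P2→P gives 4>3; P3→W gives 8>3]
(B,S,Y): not NE [P1→D gives 8>4; P3→W gives 8>3]
(B,S,Z): not NE [P1→D gives 7>3; P2→Q gives 9>3; P3→W gives 8>0]
(B,S,W): not NE [P1→C gives 8>2; P2→P gives 8>7]
(C,P,X): not NE [P1→D gives 9>4; P2→Q gives 7>4; P3→Z gives 9>0]
(C,P,Y): not NE [P1→D gives 8>7; P3→Z gives 9>3]
(C,P,Z): not NE [P1→B gives 5>4; P2→R gives 11>1]
(C,P,W): not NE [P1→A gives 6>0; P3→Z gives 9>4]
(C,Q,X): NE
(C,Q,Y): not NE [P1→B gives 8>3; P2→P gives 9>2; P3→X gives 10>9]
(C,Q,Z): not NE [P1→A gives 9>3; P2→R gives 11>9; P3→X gives 10>0]
(C,Q,W): not NE [P1→B gives 3>0; P2→R gives 9>6; P3→X gives 10>1]
(C,R,X): not NE [P1→A gives 9>1; P2→Q gives 7>0; P3→W gives 9>4]
(C,R,Y): not NE [P2→P gives 9>7; P3→W gives 9>7]
(C,R,Z): NE
(C,R,W): NE
(C,S,X): not NE [P1→D gives 6>5; P2→Q gives 7>6; P3→Z gives 9>4]
(C,S,Y): not NE [P1→D gives 8>1; P2→P gives 9>0; P3→Z gives 9>5]
(C,S,Z): not NE [P1→D gives 7>5; P2→R gives 11>9]
(C,S,W): not NE [P2→R gives 9>6; P3→Z gives 9>8]
(D,P,X): not NE [P2→Q gives 9>4; P3→Y gives 3>1]
(D,P,Y): not NE [P2→Q gives 8>5]
(D,P,Z): not NE [P1→B gives 5>0; P2→Q gives 7>6; P3→Y gives 3>1]
(D,P,W): not NE [P1→A gives 6>2; P2→S gives 9>7; P3→Y gives 3>2]
(D,Q,X): not NE [P3→Z gives 9>2]
(D,Q,Y): not NE [P1→B gives 8>7; P3→Z gives 9>1]
(D,Q,Z): not NE [P1→A gives 9>1]
(D,Q,W): not NE [P1→B gives 3>1; P2→S gives 9>8; P3→Z gives 9>5]
(D,R,X): not NE [P1→A gives 9>4; P2→Q gives 9>1; P3→Z gives 9>6]
(D,R,Y): not NE [P1→C gives 9>2; P2→Q gives 8>2; P3→Z gives 9>5]
(D,R,Z): not NE [P1→C gives 8>6; P2→Q gives 7>4]
(D,R,W): not NE [P2→S gives 9>8; P3→Z gives 9>4]
(D,S,X): not NE [P2→Q gives 9>7; P3→Z gives 9>8]
(D,S,Y): not NE [P2→Q gives 8>2; P3→Z gives 9>6]
(D,S,Z): not NE [P2→Q gives 7>6]
(D,S,W): not NE [P1→C gives 8>1; P3→Z gives 9>2]

NE set: (C,Q,X), (C,R,Z), (C,R,W)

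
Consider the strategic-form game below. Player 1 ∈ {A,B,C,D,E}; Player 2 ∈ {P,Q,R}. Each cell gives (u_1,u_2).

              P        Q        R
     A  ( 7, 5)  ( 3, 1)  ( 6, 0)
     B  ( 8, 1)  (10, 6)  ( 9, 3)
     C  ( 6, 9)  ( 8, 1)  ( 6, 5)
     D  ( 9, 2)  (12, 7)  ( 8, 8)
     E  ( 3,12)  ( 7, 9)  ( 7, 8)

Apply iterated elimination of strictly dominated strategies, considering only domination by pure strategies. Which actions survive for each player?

P1 drop A (B beats it: P:8>7 Q:10>3 R:9>6)
P1 drop C (B beats it: P:8>6 Q:10>8 R:9>6)
P1 drop E (B beats it: P:8>3 Q:10>7 R:9>7)
P2 drop P (Q beats it: B:6>1 D:7>2)
P1→{B,D} P2→{Q,R}

IESDS → P1:{B,D} P2:{Q,R}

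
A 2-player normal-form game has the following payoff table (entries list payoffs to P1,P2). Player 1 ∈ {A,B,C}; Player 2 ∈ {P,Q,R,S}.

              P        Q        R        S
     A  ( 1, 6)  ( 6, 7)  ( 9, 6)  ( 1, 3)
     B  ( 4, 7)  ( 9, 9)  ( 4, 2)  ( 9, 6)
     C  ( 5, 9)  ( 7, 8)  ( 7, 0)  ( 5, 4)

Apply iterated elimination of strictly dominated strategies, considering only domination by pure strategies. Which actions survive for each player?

IESDS → P1:{B,C} P2:{P,Q}

P2 drop R (Q beats it: A:7>6 B:9>2 C:8>0)
P1 drop A (B beats it: P:4>1 Q:9>6 S:9>1)
P2 drop S (P beats it: B:7>6 C:9>4)
P1→{B,C} P2→{P,Q}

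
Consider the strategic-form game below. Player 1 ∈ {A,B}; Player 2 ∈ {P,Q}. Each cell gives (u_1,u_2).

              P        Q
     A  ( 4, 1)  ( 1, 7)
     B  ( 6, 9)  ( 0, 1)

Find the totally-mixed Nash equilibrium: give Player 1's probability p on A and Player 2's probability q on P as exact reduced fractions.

P1 indiff ⇒ q·4+(1-q)·1 = q·6+(1-q)·0 ⇒ q(-2) = (1-q)(-1) ⇒ q = 1/3
P2 indiff ⇒ p·1+(1-p)·9 = p·7+(1-p)·1 ⇒ p(-6) = (1-p)(-8) ⇒ p = 4/7

P1 mixes 4/7 on A; P2 mixes 1/3 on P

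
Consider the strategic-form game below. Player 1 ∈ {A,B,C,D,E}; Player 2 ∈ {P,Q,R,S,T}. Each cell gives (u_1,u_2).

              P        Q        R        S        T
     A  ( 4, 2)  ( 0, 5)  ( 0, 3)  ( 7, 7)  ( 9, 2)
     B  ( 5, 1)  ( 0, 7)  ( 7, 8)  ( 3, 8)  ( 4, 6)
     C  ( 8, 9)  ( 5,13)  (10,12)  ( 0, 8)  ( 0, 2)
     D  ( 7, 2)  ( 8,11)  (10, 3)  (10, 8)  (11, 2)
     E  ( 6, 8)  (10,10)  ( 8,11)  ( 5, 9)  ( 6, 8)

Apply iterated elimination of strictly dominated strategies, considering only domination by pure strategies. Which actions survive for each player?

Survivors P1:{C,D,E} P2:{Q,R}

P1 drop A (D beats it: P:7>4 Q:8>0 R:10>0 S:10>7 T:11>9)
P1 drop B (D beats it: P:7>5 Q:8>0 R:10>7 S:10>3 T:11>4)
P2 drop P (Q beats it: C:13>9 D:11>2 E:10>8)
P2 drop S (Q beats it: C:13>8 D:11>8 E:10>9)
P2 drop T (Q beats it: C:13>2 D:11>2 E:10>8)
P1→{C,D,E} P2→{Q,R}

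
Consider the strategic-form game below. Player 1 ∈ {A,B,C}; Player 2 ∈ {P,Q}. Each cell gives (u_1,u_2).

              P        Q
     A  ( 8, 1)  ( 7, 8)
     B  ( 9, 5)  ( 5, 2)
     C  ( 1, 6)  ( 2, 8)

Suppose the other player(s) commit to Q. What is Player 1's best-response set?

BR_1 = {A}

u_1(A vs Q) = 7
u_1(B vs Q) = 5
u_1(C vs Q) = 2
max payoff 7 at {A}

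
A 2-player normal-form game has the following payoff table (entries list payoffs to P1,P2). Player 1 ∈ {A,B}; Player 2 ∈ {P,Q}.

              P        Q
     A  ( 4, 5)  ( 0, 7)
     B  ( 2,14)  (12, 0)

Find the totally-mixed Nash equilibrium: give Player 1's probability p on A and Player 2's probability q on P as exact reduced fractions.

P1 mixes 7/8 on A; P2 mixes 6/7 on P

P1 indiff ⇒ q·4+(1-q)·0 = q·2+(1-q)·12 ⇒ q(2) = (1-q)(12) ⇒ q = 6/7
P2 indiff ⇒ p·5+(1-p)·14 = p·7+(1-p)·0 ⇒ p(-2) = (1-p)(-14) ⇒ p = 7/8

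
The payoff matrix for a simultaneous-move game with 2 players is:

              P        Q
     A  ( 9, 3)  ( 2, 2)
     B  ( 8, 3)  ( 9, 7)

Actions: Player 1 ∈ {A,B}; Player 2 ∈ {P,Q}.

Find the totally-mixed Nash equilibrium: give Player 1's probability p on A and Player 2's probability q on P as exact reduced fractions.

P1 indiff ⇒ q·9+(1-q)·2 = q·8+(1-q)·9 ⇒ q(1) = (1-q)(7) ⇒ q = 7/8
P2 indiff ⇒ p·3+(1-p)·3 = p·2+(1-p)·7 ⇒ p(1) = (1-p)(4) ⇒ p = 4/5

P1 mixes 4/5 on A; P2 mixes 7/8 on P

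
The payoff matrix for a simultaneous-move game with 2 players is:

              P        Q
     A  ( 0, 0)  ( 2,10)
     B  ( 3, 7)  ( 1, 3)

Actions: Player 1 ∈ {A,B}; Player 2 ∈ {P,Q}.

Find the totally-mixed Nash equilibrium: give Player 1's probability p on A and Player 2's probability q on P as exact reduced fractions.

(p,q) = (2/7, 1/4)

P1 indiff ⇒ q·0+(1-q)·2 = q·3+(1-q)·1 ⇒ q(-3) = (1-q)(-1) ⇒ q = 1/4
P2 indiff ⇒ p·0+(1-p)·7 = p·10+(1-p)·3 ⇒ p(-10) = (1-p)(-4) ⇒ p = 2/7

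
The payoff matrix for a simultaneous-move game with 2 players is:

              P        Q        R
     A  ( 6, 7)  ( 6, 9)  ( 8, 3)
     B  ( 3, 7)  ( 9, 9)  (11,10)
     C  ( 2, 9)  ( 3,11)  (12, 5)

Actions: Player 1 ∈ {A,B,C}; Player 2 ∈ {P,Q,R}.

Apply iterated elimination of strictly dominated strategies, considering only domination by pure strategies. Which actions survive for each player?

P2 drop P (Q beats it: A:9>7 B:9>7 C:11>9)
P1 drop A (B beats it: Q:9>6 R:11>8)
P1→{B,C} P2→{Q,R}

Survivors P1:{B,C} P2:{Q,R}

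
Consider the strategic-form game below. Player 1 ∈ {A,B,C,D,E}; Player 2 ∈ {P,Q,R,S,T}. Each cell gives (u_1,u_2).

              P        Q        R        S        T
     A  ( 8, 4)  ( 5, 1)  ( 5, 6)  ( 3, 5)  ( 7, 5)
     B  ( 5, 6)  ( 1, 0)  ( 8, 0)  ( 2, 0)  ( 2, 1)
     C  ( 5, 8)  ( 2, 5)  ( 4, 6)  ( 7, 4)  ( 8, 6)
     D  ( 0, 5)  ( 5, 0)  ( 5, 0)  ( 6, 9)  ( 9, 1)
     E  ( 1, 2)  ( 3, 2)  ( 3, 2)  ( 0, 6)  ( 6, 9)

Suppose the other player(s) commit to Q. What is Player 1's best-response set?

P1 best: {A,D}

u_1(A vs Q) = 5
u_1(B vs Q) = 1
u_1(C vs Q) = 2
u_1(D vs Q) = 5
u_1(E vs Q) = 3
max payoff 5 at {A,D}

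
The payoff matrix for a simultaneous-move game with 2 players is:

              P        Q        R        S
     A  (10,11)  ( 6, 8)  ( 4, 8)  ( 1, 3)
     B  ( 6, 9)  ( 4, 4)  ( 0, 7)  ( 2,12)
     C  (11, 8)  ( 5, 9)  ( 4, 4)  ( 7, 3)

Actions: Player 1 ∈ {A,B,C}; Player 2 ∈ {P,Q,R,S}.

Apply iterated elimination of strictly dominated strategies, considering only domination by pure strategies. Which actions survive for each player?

P1 drop B (C beats it: P:11>6 Q:5>4 R:4>0 S:7>2)
P2 drop R (P beats it: A:11>8 C:8>4)
P2 drop S (P beats it: A:11>3 C:8>3)
P1→{A,C} P2→{P,Q}

IESDS → P1:{A,C} P2:{P,Q}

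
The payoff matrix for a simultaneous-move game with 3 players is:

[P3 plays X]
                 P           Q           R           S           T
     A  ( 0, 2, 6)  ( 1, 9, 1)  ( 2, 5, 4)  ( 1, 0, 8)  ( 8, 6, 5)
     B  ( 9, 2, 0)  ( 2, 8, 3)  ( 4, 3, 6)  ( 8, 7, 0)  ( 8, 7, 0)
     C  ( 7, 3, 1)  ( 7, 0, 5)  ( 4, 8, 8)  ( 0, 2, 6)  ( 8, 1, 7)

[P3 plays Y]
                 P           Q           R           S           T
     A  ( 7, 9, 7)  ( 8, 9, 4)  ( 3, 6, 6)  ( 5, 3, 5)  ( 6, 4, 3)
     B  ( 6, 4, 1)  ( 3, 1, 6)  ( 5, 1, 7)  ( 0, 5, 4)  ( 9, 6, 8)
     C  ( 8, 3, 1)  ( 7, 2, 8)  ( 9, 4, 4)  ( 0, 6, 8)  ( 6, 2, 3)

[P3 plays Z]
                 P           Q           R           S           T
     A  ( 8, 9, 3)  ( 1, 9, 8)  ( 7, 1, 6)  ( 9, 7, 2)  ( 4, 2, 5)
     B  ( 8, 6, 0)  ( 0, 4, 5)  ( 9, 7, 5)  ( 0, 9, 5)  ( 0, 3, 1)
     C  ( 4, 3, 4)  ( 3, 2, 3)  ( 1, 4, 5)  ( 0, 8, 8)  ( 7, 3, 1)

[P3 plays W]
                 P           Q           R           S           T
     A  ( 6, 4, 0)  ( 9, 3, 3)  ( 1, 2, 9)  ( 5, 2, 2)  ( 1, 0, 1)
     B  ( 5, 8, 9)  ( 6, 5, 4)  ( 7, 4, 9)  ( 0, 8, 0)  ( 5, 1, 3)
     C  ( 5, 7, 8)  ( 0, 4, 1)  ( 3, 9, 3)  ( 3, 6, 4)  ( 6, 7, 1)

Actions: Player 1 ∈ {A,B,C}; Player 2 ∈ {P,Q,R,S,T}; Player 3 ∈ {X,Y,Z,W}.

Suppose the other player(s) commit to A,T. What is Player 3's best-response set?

u_3(X vs A,T) = 5
u_3(Y vs A,T) = 3
u_3(Z vs A,T) = 5
u_3(W vs A,T) = 1
max payoff 5 at {X,Z}

P3 best: {X,Z}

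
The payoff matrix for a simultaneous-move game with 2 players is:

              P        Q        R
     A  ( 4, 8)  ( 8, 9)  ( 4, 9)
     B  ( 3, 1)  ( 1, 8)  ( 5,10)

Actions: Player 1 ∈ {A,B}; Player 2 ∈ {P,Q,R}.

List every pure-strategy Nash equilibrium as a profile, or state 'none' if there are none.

PSNE = {(A,Q), (B,R)}

(A,P): not NE [P2→R gives 9>8]
(A,Q): NE
(A,R): not NE [P1→B gives 5>4]
(B,P): not NE [P1→A gives 4>3; P2→R gives 10>1]
(B,Q): not NE [P1→A gives 8>1; P2→R gives 10>8]
(B,R): NE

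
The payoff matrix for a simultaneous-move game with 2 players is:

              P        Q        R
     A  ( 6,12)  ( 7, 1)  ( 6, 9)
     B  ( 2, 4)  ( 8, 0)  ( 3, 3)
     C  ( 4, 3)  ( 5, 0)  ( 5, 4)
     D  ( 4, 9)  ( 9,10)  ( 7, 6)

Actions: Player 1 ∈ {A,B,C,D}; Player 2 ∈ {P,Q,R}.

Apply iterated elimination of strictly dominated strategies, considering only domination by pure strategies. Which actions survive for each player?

Remaining: P1:{A,D} P2:{P,Q}

P1 drop B (D beats it: P:4>2 Q:9>8 R:7>3)
P1 drop C (A beats it: P:6>4 Q:7>5 R:6>5)
P2 drop R (P beats it: A:12>9 D:9>6)
P1→{A,D} P2→{P,Q}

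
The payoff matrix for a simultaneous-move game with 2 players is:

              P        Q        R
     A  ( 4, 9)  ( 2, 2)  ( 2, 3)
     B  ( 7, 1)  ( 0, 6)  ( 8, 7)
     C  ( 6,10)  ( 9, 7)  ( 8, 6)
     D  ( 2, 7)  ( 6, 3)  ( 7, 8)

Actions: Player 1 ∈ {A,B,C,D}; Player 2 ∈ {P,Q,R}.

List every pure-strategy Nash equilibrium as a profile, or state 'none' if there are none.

Nash profiles: (B,R)

(A,P): not NE [P1→B gives 7>4]
(A,Q): not NE [P1→C gives 9>2; P2→P gives 9>2]
(A,R): not NE [P1→C gives 8>2; P2→P gives 9>3]
(B,P): not NE [P2→R gives 7>1]
(B,Q): not NE [P1→C gives 9>0; P2→R gives 7>6]
(B,R): NE
(C,P): not NE [P1→B gives 7>6]
(C,Q): not NE [P2→P gives 10>7]
(C,R): not NE [P2→P gives 10>6]
(D,P): not NE [P1→B gives 7>2; P2→R gives 8>7]
(D,Q): not NE [P1→C gives 9>6; P2→R gives 8>3]
(D,R): not NE [P1→C gives 8>7]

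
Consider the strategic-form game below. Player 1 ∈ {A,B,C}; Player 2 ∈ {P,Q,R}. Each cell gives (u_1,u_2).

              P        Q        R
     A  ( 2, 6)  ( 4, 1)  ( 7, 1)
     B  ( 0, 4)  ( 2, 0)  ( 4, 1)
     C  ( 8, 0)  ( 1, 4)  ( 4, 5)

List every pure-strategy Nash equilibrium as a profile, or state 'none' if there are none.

(A,P): not NE [P1→C gives 8>2]
(A,Q): not NE [P2→P gives 6>1]
(A,R): not NE [P2→P gives 6>1]
(B,P): not NE [P1→C gives 8>0]
(B,Q): not NE [P1→A gives 4>2; P2→P gives 4>0]
(B,R): not NE [P1→A gives 7>4; P2→P gives 4>1]
(C,P): not NE [P2→R gives 5>0]
(C,Q): not NE [P1→A gives 4>1; P2→R gives 5>4]
(C,R): not NE [P1→A gives 7>4]

PSNE: ∅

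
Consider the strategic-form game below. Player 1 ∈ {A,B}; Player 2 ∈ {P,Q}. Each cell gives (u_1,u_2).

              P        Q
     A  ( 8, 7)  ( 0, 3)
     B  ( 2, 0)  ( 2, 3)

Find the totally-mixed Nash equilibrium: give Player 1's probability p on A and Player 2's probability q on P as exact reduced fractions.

P1 indiff ⇒ q·8+(1-q)·0 = q·2+(1-q)·2 ⇒ q(6) = (1-q)(2) ⇒ q = 1/4
P2 indiff ⇒ p·7+(1-p)·0 = p·3+(1-p)·3 ⇒ p(4) = (1-p)(3) ⇒ p = 3/7

(p,q) = (3/7, 1/4)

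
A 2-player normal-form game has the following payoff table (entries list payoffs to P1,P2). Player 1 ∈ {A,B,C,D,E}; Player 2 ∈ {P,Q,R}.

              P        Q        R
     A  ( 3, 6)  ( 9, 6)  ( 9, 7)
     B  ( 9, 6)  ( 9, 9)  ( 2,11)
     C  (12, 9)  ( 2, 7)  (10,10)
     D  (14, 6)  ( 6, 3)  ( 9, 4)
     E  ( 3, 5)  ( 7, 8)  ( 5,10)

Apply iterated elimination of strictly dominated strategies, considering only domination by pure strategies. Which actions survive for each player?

IESDS → P1:{C,D} P2:{P,R}

P2 drop Q (R beats it: A:7>6 B:11>9 C:10>7 D:4>3 E:10>8)
P1 drop A (C beats it: P:12>3 R:10>9)
P1 drop B (C beats it: P:12>9 R:10>2)
P1 drop E (C beats it: P:12>3 R:10>5)
P1→{C,D} P2→{P,R}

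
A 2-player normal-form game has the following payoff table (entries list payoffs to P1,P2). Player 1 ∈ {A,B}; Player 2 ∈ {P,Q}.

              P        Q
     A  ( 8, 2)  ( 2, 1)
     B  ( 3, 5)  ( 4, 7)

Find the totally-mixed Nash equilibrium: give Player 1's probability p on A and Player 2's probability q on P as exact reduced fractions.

P1 indiff ⇒ q·8+(1-q)·2 = q·3+(1-q)·4 ⇒ q(5) = (1-q)(2) ⇒ q = 2/7
P2 indiff ⇒ p·2+(1-p)·5 = p·1+(1-p)·7 ⇒ p(1) = (1-p)(2) ⇒ p = 2/3

(p,q) = (2/3, 2/7)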